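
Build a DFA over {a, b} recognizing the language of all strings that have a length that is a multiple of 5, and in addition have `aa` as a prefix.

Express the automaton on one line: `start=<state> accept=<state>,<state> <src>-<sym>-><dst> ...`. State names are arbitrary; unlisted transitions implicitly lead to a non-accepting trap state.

Build one automaton per condition and run them in lockstep. The first has 5 states tracking the input length modulo 5; the second has 4 states tracking whether the input so far still matches the prefix `aa`. A product state is a pair (one from each), accepting exactly when both do.
          a    b  
>  S0     S1   S2 
   S1     S3   S4 
   S2     S4   S4 
   S3     S5   S5 
   S4     S6   S6 
   S5     S7   S7 
   S6     S8   S8 
   S7     S9   S9 
   S8    S10  S10 
 * S9    S11  S11 
   S10    S2   S2 
   S11    S3   S3 
(> = start, * = accepting)

start=S0 accept=S9 S0-a->S1 S0-b->S2 S1-a->S3 S1-b->S4 S2-a->S4 S2-b->S4 S3-a->S5 S3-b->S5 S4-a->S6 S4-b->S6 S5-a->S7 S5-b->S7 S6-a->S8 S6-b->S8 S7-a->S9 S7-b->S9 S8-a->S10 S8-b->S10 S9-a->S11 S9-b->S11 S10-a->S2 S10-b->S2 S11-a->S3 S11-b->S3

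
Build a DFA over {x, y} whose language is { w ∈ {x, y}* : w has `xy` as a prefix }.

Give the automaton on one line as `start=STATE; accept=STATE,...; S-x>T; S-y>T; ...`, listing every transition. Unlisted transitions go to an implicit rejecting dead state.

start=S0; accept=S2; S0-x>S1; S0-y>S3; S1-x>S3; S1-y>S2; S2-x>S2; S2-y>S2; S3-x>S3; S3-y>S3

Walk along `xy` while the input agrees: from S0 take `x` to S1, and so on. Any deviation drops to the rejecting sink S3. Once S2 is reached the prefix is confirmed and every continuation is accepted.
        x   y  
>  S0   S1  S3 
   S1   S3  S2 
 * S2   S2  S2 
   S3   S3  S3 
(> = start, * = accepting)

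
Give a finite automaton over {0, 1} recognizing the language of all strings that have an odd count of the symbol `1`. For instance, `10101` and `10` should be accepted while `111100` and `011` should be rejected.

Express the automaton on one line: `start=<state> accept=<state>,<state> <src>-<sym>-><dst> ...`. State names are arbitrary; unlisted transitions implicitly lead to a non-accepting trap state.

Keep the running count of `1`s modulo 2: each `1` advances along the cycle s0 → s1 → s0 while other symbols loop. Accept at s1.
A 2-state machine:
        0   1  
>  s0   s0  s1 
 * s1   s1  s0 
(> = start, * = accepting)

start=s0 accept=s1 s0-0->s0 s0-1->s1 s1-0->s1 s1-1->s0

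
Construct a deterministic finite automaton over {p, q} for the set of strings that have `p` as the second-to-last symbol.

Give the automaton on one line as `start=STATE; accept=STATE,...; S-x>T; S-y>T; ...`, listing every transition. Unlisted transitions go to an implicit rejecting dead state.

Because acceptance depends on a position counted from the end, the machine has to buffer the most recent 2 symbols. Make each state the string of the last up-to-2 symbols read; on input `x` shift the window left and append `x`. Accept when the buffered window has length 2 and begins with `p`.
A 7-state machine:
        p   q  
>  S0   S1  S2 
   S1   S3  S4 
   S2   S5  S6 
 * S3   S3  S4 
 * S4   S5  S6 
   S5   S3  S4 
   S6   S5  S6 
(> = start, * = accepting)

start=S0; accept=S3,S4; S0-p>S1; S0-q>S2; S1-p>S3; S1-q>S4; S2-p>S5; S2-q>S6; S3-p>S3; S3-q>S4; S4-p>S5; S4-q>S6; S5-p>S3; S5-q>S4; S6-p>S5; S6-q>S6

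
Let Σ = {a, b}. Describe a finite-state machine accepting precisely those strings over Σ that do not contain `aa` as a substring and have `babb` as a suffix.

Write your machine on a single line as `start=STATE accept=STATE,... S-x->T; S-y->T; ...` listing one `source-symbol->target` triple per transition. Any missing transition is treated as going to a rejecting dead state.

start=s0; accept=s8; s0-a->s1; s0-b->s2; s1-a->s3; s1-b->s2; s2-a->s4; s2-b->s2; s3-a->s3; s3-b->s5; s4-a->s3; s4-b->s6; s5-a->s7; s5-b->s5; s6-a->s4; s6-b->s8; s7-a->s3; s7-b->s9; s8-a->s4; s8-b->s2; s9-a->s7; s9-b->s10; s10-a->s7; s10-b->s5

Run two small machines in parallel and take their product. The first has 3 states tracking partial matches of the forbidden pattern `aa`; the second has 5 states tracking how much of the suffix `babb` has currently been matched. A product state is a pair (one from each), accepting exactly when both do.
11 states suffice.
          a    b  
>  s0     s1   s2 
   s1     s3   s2 
   s2     s4   s2 
   s3     s3   s5 
   s4     s3   s6 
   s5     s7   s5 
   s6     s4   s8 
   s7     s3   s9 
 * s8     s4   s2 
   s9     s7  s10 
   s10    s7   s5 
(> = start, * = accepting)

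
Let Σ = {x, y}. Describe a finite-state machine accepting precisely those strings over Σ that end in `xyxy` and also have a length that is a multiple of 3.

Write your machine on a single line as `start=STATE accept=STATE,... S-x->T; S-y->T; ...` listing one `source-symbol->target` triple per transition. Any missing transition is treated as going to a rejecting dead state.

Handle the two conditions separately and then intersect. The first has 5 states tracking how much of the suffix `xyxy` has currently been matched; the second has 3 states tracking the input length modulo 3. A product state is a pair (one from each), accepting exactly when both do. After merging equivalent states the machine shrinks.
With 7 states:
        x   y  
>  S0   S1  S1 
   S1   S2  S2 
   S2   S3  S0 
   S3   S1  S4 
   S4   S5  S2 
   S5   S3  S6 
 * S6   S1  S1 
(> = start, * = accepting)

start=S0; accept=S6; S0-x->S1; S0-y->S1; S1-x->S2; S1-y->S2; S2-x->S3; S2-y->S0; S3-x->S1; S3-y->S4; S4-x->S5; S4-y->S2; S5-x->S3; S5-y->S6; S6-x->S1; S6-y->S1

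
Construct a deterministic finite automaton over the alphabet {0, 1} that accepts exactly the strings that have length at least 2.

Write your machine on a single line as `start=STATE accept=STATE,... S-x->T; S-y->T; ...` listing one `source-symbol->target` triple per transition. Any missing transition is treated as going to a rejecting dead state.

We only need to distinguish lengths 0, 1, …, 2, and '>2'. Chain S0 → S1 → S2 → S3 on every symbol, with S3 looping. Accepting states: {S2, S3}.
With 4 states:
        0   1  
>  S0   S1  S1 
   S1   S2  S2 
 * S2   S3  S3 
 * S3   S3  S3 
(> = start, * = accepting)

start=S0; accept=S2,S3; S0-0->S1; S0-1->S1; S1-0->S2; S1-1->S2; S2-0->S3; S2-1->S3; S3-0->S3; S3-1->S3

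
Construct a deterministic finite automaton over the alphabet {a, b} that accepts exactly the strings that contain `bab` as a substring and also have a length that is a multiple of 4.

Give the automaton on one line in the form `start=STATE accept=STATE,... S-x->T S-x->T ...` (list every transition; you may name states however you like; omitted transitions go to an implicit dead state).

start=q0 accept=q12 q0-a->q1 q0-b->q2 q1-a->q3 q1-b->q4 q2-a->q5 q2-b->q4 q3-a->q6 q3-b->q7 q4-a->q8 q4-b->q7 q5-a->q6 q5-b->q9 q6-a->q0 q6-b->q10 q7-a->q11 q7-b->q10 q8-a->q0 q8-b->q12 q9-a->q12 q9-b->q12 q10-a->q13 q10-b->q2 q11-a->q1 q11-b->q14 q12-a->q14 q12-b->q14 q13-a->q3 q13-b->q15 q14-a->q15 q14-b->q15 q15-a->q9 q15-b->q9

Handle the two conditions separately and then intersect. One (4 states) tracks whether and how much of `bab` has been seen; the other (4 states) tracks the input length modulo 4. Each combined state is a pair, one component from each; accept when both components accept.
16 states suffice.
          a    b  
>  q0     q1   q2 
   q1     q3   q4 
   q2     q5   q4 
   q3     q6   q7 
   q4     q8   q7 
   q5     q6   q9 
   q6     q0  q10 
   q7    q11  q10 
   q8     q0  q12 
   q9    q12  q12 
   q10   q13   q2 
   q11    q1  q14 
 * q12   q14  q14 
   q13    q3  q15 
   q14   q15  q15 
   q15    q9   q9 
(> = start, * = accepting)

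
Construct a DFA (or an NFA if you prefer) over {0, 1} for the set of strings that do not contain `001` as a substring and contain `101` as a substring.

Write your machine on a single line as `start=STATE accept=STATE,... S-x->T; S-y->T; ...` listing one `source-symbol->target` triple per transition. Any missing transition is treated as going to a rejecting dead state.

start=A; accept=G,I,L; A-0->B; A-1->C; B-0->D; B-1->C; C-0->E; C-1->C; D-0->D; D-1->F; E-0->D; E-1->G; F-0->H; F-1->F; G-0->I; G-1->G; H-0->J; H-1->K; I-0->L; I-1->G; J-0->J; J-1->F; K-0->K; K-1->K; L-0->L; L-1->K

Build one automaton per condition and run them in lockstep. The first has 4 states tracking partial matches of the forbidden pattern `001`; the second has 4 states tracking whether and how much of `101` has been seen. A product state is a pair (one from each), accepting exactly when both do.
A 12-state machine:
       0  1 
>  A   B  C 
   B   D  C 
   C   E  C 
   D   D  F 
   E   D  G 
   F   H  F 
 * G   I  G 
   H   J  K 
 * I   L  G 
   J   J  F 
   K   K  K 
 * L   L  K 
(> = start, * = accepting)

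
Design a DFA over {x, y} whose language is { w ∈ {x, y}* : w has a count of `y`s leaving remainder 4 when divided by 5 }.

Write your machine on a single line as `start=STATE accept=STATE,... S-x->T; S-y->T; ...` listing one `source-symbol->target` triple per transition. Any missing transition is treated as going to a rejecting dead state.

start=A; accept=E; A-x->A; A-y->B; B-x->B; B-y->C; C-x->C; C-y->D; D-x->D; D-y->E; E-x->E; E-y->A

The only thing that matters is how many `y`s have appeared, reduced mod 5. Use one state per residue: A for 0, …, E for 4. Reading `y` moves to the next residue; anything else stays put. E is accepting.
A 5-state machine:
       x  y 
>  A   A  B 
   B   B  C 
   C   C  D 
   D   D  E 
 * E   E  A 
(> = start, * = accepting)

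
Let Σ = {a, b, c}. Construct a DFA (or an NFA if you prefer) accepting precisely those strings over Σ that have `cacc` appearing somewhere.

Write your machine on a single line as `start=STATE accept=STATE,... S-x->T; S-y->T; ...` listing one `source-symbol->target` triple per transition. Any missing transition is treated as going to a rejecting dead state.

start=q0; accept=q4; q0-a->q0; q0-b->q0; q0-c->q1; q1-a->q2; q1-b->q0; q1-c->q1; q2-a->q0; q2-b->q0; q2-c->q3; q3-a->q2; q3-b->q0; q3-c->q4; q4-a->q4; q4-b->q4; q4-c->q4

States q0..q3 record the length of the longest prefix of `cacc` that matches the current input suffix. Reaching q4 means `cacc` has been seen, and we stay there forever. Accept from q4.
A 5-state machine:
        a   b   c  
>  q0   q0  q0  q1 
   q1   q2  q0  q1 
   q2   q0  q0  q3 
   q3   q2  q0  q4 
 * q4   q4  q4  q4 
(> = start, * = accepting)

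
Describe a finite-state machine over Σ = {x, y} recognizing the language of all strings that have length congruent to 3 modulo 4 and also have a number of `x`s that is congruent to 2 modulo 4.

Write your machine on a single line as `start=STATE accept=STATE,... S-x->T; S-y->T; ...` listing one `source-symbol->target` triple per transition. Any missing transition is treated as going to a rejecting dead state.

Run two small machines in parallel and take their product. One (4 states) tracks the input length modulo 4; the other (4 states) tracks the count of `x`s modulo 4. Each combined state is a pair, one component from each; accept when both components accept.
          x    y  
>  q0     q1   q2 
   q1     q3   q4 
   q2     q4   q5 
   q3     q6   q7 
   q4     q7   q8 
   q5     q8   q9 
   q6     q0  q10 
 * q7    q10  q11 
   q8    q11  q12 
   q9    q12   q0 
   q10    q2  q13 
   q11   q13  q14 
   q12   q14   q1 
   q13    q5  q15 
   q14   q15   q3 
   q15    q9   q6 
(> = start, * = accepting)

start=q0; accept=q7; q0-x->q1; q0-y->q2; q1-x->q3; q1-y->q4; q2-x->q4; q2-y->q5; q3-x->q6; q3-y->q7; q4-x->q7; q4-y->q8; q5-x->q8; q5-y->q9; q6-x->q0; q6-y->q10; q7-x->q10; q7-y->q11; q8-x->q11; q8-y->q12; q9-x->q12; q9-y->q0; q10-x->q2; q10-y->q13; q11-x->q13; q11-y->q14; q12-x->q14; q12-y->q1; q13-x->q5; q13-y->q15; q14-x->q15; q14-y->q3; q15-x->q9; q15-y->q6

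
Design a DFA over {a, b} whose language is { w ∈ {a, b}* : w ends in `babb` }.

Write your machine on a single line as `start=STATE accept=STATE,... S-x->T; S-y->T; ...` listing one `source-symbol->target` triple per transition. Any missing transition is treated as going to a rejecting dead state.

Let each state record the length of the longest suffix of the input read so far that is also a prefix of `babb`. S1 means the last symbol is `b`; S2 means the last 2 symbols are `ba`; S3 means the last 3 symbols are `bab`; S4 means the last 4 symbols are `babb`. Accept only at S4, where the string currently ends in `babb`.
5 states suffice.
        a   b  
>  S0   S0  S1 
   S1   S2  S1 
   S2   S0  S3 
   S3   S2  S4 
 * S4   S2  S1 
(> = start, * = accepting)

start=S0; accept=S4; S0-a->S0; S0-b->S1; S1-a->S2; S1-b->S1; S2-a->S0; S2-b->S3; S3-a->S2; S3-b->S4; S4-a->S2; S4-b->S1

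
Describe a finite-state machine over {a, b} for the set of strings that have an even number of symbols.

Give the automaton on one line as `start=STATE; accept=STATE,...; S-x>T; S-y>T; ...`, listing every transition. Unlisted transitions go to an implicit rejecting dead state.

Count input length modulo 2: every symbol advances one step around the cycle q0 → q1 → q0. Accept at q0.
A 2-state machine:
        a   b  
>* q0   q1  q1 
   q1   q0  q0 
(> = start, * = accepting)

start=q0; accept=q0; q0-a>q1; q0-b>q1; q1-a>q0; q1-b>q0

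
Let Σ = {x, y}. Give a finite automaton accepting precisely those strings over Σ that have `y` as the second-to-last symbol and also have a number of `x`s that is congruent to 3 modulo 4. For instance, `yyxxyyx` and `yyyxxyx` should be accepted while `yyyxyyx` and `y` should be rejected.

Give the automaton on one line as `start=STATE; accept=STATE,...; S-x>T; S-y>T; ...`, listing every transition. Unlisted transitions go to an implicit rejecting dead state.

Handle the two conditions separately and then intersect. The first has 7 states tracking the last 2 symbols read; the second has 4 states tracking the count of `x`s modulo 4. A product state is a pair (one from each), accepting exactly when both do. Equivalent product states are then merged.
With 8 states:
        x   y  
>  s0   s1  s0 
   s1   s2  s1 
   s2   s3  s4 
   s3   s0  s5 
   s4   s6  s4 
   s5   s0  s7 
 * s6   s0  s5 
 * s7   s0  s7 
(> = start, * = accepting)

start=s0; accept=s6,s7; s0-x>s1; s0-y>s0; s1-x>s2; s1-y>s1; s2-x>s3; s2-y>s4; s3-x>s0; s3-y>s5; s4-x>s6; s4-y>s4; s5-x>s0; s5-y>s7; s6-x>s0; s6-y>s5; s7-x>s0; s7-y>s7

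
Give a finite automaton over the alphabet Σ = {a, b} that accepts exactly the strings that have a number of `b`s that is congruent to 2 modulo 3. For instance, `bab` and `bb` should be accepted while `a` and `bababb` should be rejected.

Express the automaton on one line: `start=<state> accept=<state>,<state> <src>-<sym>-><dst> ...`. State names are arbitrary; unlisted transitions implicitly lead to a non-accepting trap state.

start=S0 accept=S2 S0-a->S0 S0-b->S1 S1-a->S1 S1-b->S2 S2-a->S2 S2-b->S0

The only thing that matters is how many `b`s have appeared, reduced mod 3. Use one state per residue: S0 for 0, …, S2 for 2. Reading `b` moves to the next residue; anything else stays put. S2 is accepting.
With 3 states:
        a   b  
>  S0   S0  S1 
   S1   S1  S2 
 * S2   S2  S0 
(> = start, * = accepting)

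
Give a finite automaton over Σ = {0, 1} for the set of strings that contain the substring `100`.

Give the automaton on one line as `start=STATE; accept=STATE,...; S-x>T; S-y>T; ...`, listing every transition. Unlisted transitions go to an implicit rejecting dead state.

start=q0; accept=q3; q0-0>q0; q0-1>q1; q1-0>q2; q1-1>q1; q2-0>q3; q2-1>q1; q3-0>q3; q3-1>q3

States q0..q2 record the length of the longest prefix of `100` that matches the current input suffix. Reaching q3 means `100` has been seen, and we stay there forever. Accept from q3.
        0   1  
>  q0   q0  q1 
   q1   q2  q1 
   q2   q3  q1 
 * q3   q3  q3 
(> = start, * = accepting)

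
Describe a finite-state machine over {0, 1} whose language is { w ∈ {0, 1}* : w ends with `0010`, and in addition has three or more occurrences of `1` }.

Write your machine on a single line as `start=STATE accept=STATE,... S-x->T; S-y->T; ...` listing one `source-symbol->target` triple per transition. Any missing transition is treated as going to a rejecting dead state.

start=q0; accept=q19,q22; q0-0->q1; q0-1->q2; q1-0->q3; q1-1->q2; q2-0->q4; q2-1->q5; q3-0->q3; q3-1->q6; q4-0->q7; q4-1->q5; q5-0->q8; q5-1->q9; q6-0->q10; q6-1->q5; q7-0->q7; q7-1->q11; q8-0->q12; q8-1->q9; q9-0->q13; q9-1->q14; q10-0->q7; q10-1->q5; q11-0->q15; q11-1->q9; q12-0->q12; q12-1->q16; q13-0->q17; q13-1->q14; q14-0->q18; q14-1->q14; q15-0->q12; q15-1->q9; q16-0->q19; q16-1->q14; q17-0->q17; q17-1->q20; q18-0->q21; q18-1->q14; q19-0->q17; q19-1->q14; q20-0->q22; q20-1->q14; q21-0->q21; q21-1->q20; q22-0->q21; q22-1->q14

Handle the two conditions separately and then intersect. The first has 5 states tracking how much of the suffix `0010` has currently been matched; the second has 5 states tracking the count of `1`s, saturating at 4. A product state is a pair (one from each), accepting exactly when both do.
A 23-state machine:
          0    1  
>  q0     q1   q2 
   q1     q3   q2 
   q2     q4   q5 
   q3     q3   q6 
   q4     q7   q5 
   q5     q8   q9 
   q6    q10   q5 
   q7     q7  q11 
   q8    q12   q9 
   q9    q13  q14 
   q10    q7   q5 
   q11   q15   q9 
   q12   q12  q16 
   q13   q17  q14 
   q14   q18  q14 
   q15   q12   q9 
   q16   q19  q14 
   q17   q17  q20 
   q18   q21  q14 
 * q19   q17  q14 
   q20   q22  q14 
   q21   q21  q20 
 * q22   q21  q14 
(> = start, * = accepting)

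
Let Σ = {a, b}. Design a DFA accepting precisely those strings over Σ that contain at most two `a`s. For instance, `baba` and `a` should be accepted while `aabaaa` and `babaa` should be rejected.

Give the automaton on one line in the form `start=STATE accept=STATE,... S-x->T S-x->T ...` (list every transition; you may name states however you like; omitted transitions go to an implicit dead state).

start=q0 accept=q0,q1,q2 q0-a->q1 q0-b->q0 q1-a->q2 q1-b->q1 q2-a->q3 q2-b->q2 q3-a->q3 q3-b->q3

Count `a`s, saturating at 3: states q0 through q2 mean 0 through 2 `a`s seen; q3 means more than 2. Each `a` increments (capped at q3); other symbols loop. Accept from {q0, q1, q2}.
        a   b  
>* q0   q1  q0 
 * q1   q2  q1 
 * q2   q3  q2 
   q3   q3  q3 
(> = start, * = accepting)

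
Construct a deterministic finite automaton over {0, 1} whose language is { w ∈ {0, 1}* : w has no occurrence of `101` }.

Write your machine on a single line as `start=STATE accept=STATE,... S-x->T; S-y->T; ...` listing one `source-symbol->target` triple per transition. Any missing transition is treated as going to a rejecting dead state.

Track partial matches of the forbidden pattern `101`. State S3 is a dead state reached once `101` has occurred; every other state accepts. S0 means no part of `101` is currently matched.
A 4-state machine:
        0   1  
>* S0   S0  S1 
 * S1   S2  S1 
 * S2   S0  S3 
   S3   S3  S3 
(> = start, * = accepting)

start=S0; accept=S0,S1,S2; S0-0->S0; S0-1->S1; S1-0->S2; S1-1->S1; S2-0->S0; S2-1->S3; S3-0->S3; S3-1->S3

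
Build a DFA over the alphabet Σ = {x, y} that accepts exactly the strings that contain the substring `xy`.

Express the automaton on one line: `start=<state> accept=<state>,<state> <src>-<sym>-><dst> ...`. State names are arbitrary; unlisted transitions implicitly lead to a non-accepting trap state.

States s0..s1 record the length of the longest prefix of `xy` that matches the current input suffix. Reaching s2 means `xy` has been seen, and we stay there forever. Accept from s2.
3 states suffice.
        x   y  
>  s0   s1  s0 
   s1   s1  s2 
 * s2   s2  s2 
(> = start, * = accepting)

start=s0 accept=s2 s0-x->s1 s0-y->s0 s1-x->s1 s1-y->s2 s2-x->s2 s2-y->s2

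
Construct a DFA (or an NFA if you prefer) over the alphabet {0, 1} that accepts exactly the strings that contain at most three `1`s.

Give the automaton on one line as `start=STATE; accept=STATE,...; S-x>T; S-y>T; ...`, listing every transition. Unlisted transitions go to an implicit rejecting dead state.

start=S0; accept=S0,S1,S2,S3; S0-0>S0; S0-1>S1; S1-0>S1; S1-1>S2; S2-0>S2; S2-1>S3; S3-0>S3; S3-1>S4; S4-0>S4; S4-1>S4

Only the number of `1`s matters, and only up to 4. Make a chain S0 → S1 → S2 → S3 → S4 advanced by each `1` (with S4 absorbing); every other symbol self-loops. The accepting set is {S0, S1, S2, S3}.
        0   1  
>* S0   S0  S1 
 * S1   S1  S2 
 * S2   S2  S3 
 * S3   S3  S4 
   S4   S4  S4 
(> = start, * = accepting)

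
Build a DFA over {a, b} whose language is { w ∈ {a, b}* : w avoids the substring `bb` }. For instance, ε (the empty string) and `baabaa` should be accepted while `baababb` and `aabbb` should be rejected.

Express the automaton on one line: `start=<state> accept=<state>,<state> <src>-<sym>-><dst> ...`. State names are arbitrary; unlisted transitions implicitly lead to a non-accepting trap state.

This is the complement of 'contains `bb`'. Use the same substring-matching states — S0 through S2 holding how much of `bb` has just been matched — but flip the accepting set: everything except the trap S2 accepts.
A 3-state machine:
        a   b  
>* S0   S0  S1 
 * S1   S0  S2 
   S2   S2  S2 
(> = start, * = accepting)

start=S0 accept=S0,S1 S0-a->S0 S0-b->S1 S1-a->S0 S1-b->S2 S2-a->S2 S2-b->S2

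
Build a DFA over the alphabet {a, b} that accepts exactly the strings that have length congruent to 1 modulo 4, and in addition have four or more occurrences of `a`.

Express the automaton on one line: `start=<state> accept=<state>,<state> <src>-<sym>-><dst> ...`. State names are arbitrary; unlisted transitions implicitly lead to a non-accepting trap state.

Handle the two conditions separately and then intersect. The first has 4 states tracking the input length modulo 4; the second has 6 states tracking the count of `a`s, saturating at 5. A product state is a pair (one from each), accepting exactly when both do. Equivalent product states are then merged.
20 states suffice.
          a    b  
>  q0     q1   q2 
   q1     q3   q4 
   q2     q4   q5 
   q3     q6   q7 
   q4     q7   q8 
   q5     q8   q9 
   q6    q10  q11 
   q7    q11  q12 
   q8    q12  q13 
   q9    q13   q0 
   q10   q14  q14 
   q11   q14  q15 
   q12   q15  q16 
   q13   q16   q1 
 * q14   q17  q17 
   q15   q17  q18 
   q16   q18   q3 
   q17   q19  q19 
   q18   q19   q6 
   q19   q10  q10 
(> = start, * = accepting)

start=q0 accept=q14 q0-a->q1 q0-b->q2 q1-a->q3 q1-b->q4 q2-a->q4 q2-b->q5 q3-a->q6 q3-b->q7 q4-a->q7 q4-b->q8 q5-a->q8 q5-b->q9 q6-a->q10 q6-b->q11 q7-a->q11 q7-b->q12 q8-a->q12 q8-b->q13 q9-a->q13 q9-b->q0 q10-a->q14 q10-b->q14 q11-a->q14 q11-b->q15 q12-a->q15 q12-b->q16 q13-a->q16 q13-b->q1 q14-a->q17 q14-b->q17 q15-a->q17 q15-b->q18 q16-a->q18 q16-b->q3 q17-a->q19 q17-b->q19 q18-a->q19 q18-b->q6 q19-a->q10 q19-b->q10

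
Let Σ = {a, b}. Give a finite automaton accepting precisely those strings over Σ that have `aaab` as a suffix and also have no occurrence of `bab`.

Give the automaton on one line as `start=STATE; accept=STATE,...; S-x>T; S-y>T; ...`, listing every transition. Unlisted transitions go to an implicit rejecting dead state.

start=s0; accept=s7; s0-a>s1; s0-b>s2; s1-a>s3; s1-b>s2; s2-a>s4; s2-b>s2; s3-a>s5; s3-b>s2; s4-a>s3; s4-b>s6; s5-a>s5; s5-b>s7; s6-a>s6; s6-b>s6; s7-a>s4; s7-b>s2

Run two small machines in parallel and take their product. The first has 5 states tracking how much of the suffix `aaab` has currently been matched; the second has 4 states tracking partial matches of the forbidden pattern `bab`. A product state is a pair (one from each), accepting exactly when both do. Minimizing collapses redundant product states.
An 8-state machine:
        a   b  
>  s0   s1  s2 
   s1   s3  s2 
   s2   s4  s2 
   s3   s5  s2 
   s4   s3  s6 
   s5   s5  s7 
   s6   s6  s6 
 * s7   s4  s2 
(> = start, * = accepting)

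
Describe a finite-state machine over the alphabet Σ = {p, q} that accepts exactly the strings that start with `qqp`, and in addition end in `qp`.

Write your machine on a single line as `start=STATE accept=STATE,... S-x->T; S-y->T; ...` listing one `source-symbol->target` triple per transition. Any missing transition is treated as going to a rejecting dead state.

start=S0; accept=S4; S0-p->S1; S0-q->S2; S1-p->S1; S1-q->S1; S2-p->S1; S2-q->S3; S3-p->S4; S3-q->S1; S4-p->S5; S4-q->S6; S5-p->S5; S5-q->S6; S6-p->S4; S6-q->S6

Run two small machines in parallel and take their product. The first has 5 states tracking whether the input so far still matches the prefix `qqp`; the second has 3 states tracking how much of the suffix `qp` has currently been matched. A product state is a pair (one from each), accepting exactly when both do. Equivalent product states are then merged.
7 states suffice.
        p   q  
>  S0   S1  S2 
   S1   S1  S1 
   S2   S1  S3 
   S3   S4  S1 
 * S4   S5  S6 
   S5   S5  S6 
   S6   S4  S6 
(> = start, * = accepting)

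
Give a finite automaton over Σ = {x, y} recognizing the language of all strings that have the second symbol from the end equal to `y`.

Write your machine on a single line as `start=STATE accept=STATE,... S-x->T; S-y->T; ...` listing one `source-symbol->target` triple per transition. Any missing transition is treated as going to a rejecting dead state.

Because acceptance depends on a position counted from the end, the machine has to buffer the most recent 2 symbols. Make each state the string of the last up-to-2 symbols read; on input `x` shift the window left and append `x`. Accept when the buffered window has length 2 and begins with `y`.
        x   y  
>  q0   q1  q2 
   q1   q3  q4 
   q2   q5  q6 
   q3   q3  q4 
   q4   q5  q6 
 * q5   q3  q4 
 * q6   q5  q6 
(> = start, * = accepting)

start=q0; accept=q5,q6; q0-x->q1; q0-y->q2; q1-x->q3; q1-y->q4; q2-x->q5; q2-y->q6; q3-x->q3; q3-y->q4; q4-x->q5; q4-y->q6; q5-x->q3; q5-y->q4; q6-x->q5; q6-y->q6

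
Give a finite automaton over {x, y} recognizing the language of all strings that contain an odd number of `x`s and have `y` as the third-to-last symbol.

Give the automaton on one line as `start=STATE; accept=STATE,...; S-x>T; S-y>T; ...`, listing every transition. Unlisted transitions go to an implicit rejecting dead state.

Build one automaton per condition and run them in lockstep. The first has 2 states tracking the count of `x`s modulo 2; the second has 15 states tracking the last 3 symbols read. A product state is a pair (one from each), accepting exactly when both do. Minimizing collapses redundant product states.
12 states suffice.
          x    y  
>  q0     q1   q2 
   q1     q0   q3 
   q2     q4   q5 
   q3     q6   q7 
   q4     q0   q8 
   q5     q9   q5 
   q6    q10   q2 
   q7     q6  q11 
 * q8     q6   q7 
 * q9     q0   q8 
 * q10    q0   q3 
 * q11    q6  q11 
(> = start, * = accepting)

start=q0; accept=q8,q9,q10,q11; q0-x>q1; q0-y>q2; q1-x>q0; q1-y>q3; q2-x>q4; q2-y>q5; q3-x>q6; q3-y>q7; q4-x>q0; q4-y>q8; q5-x>q9; q5-y>q5; q6-x>q10; q6-y>q2; q7-x>q6; q7-y>q11; q8-x>q6; q8-y>q7; q9-x>q0; q9-y>q8; q10-x>q0; q10-y>q3; q11-x>q6; q11-y>q11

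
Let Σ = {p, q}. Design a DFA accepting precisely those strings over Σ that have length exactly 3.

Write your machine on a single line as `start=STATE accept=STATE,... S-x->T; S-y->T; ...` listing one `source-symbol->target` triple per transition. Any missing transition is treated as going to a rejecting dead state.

start=s0; accept=s3; s0-p->s1; s0-q->s1; s1-p->s2; s1-q->s2; s2-p->s3; s2-q->s3; s3-p->s4; s3-q->s4; s4-p->s4; s4-q->s4

We only need to distinguish lengths 0, 1, …, 3, and '>3'. Chain s0 → s1 → s2 → s3 → s4 on every symbol, with s4 looping. Accepting states: {s3}.
A 5-state machine:
        p   q  
>  s0   s1  s1 
   s1   s2  s2 
   s2   s3  s3 
 * s3   s4  s4 
   s4   s4  s4 
(> = start, * = accepting)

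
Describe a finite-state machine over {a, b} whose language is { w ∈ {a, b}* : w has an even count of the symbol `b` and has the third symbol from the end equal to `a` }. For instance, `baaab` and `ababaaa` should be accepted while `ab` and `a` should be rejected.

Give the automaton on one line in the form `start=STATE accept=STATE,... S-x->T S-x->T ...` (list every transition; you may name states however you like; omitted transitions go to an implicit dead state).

start=q0 accept=q6,q7,q10,q11 q0-a->q1 q0-b->q2 q1-a->q3 q1-b->q4 q2-a->q5 q2-b->q0 q3-a->q6 q3-b->q4 q4-a->q5 q4-b->q7 q5-a->q8 q5-b->q9 q6-a->q6 q6-b->q4 q7-a->q1 q7-b->q2 q8-a->q8 q8-b->q10 q9-a->q11 q9-b->q2 q10-a->q11 q10-b->q2 q11-a->q3 q11-b->q4

Run two small machines in parallel and take their product. One (2 states) tracks the count of `b`s modulo 2; the other (15 states) tracks the last 3 symbols read. Each combined state is a pair, one component from each; accept when both components accept. Equivalent product states are then merged.
A 12-state machine:
          a    b  
>  q0     q1   q2 
   q1     q3   q4 
   q2     q5   q0 
   q3     q6   q4 
   q4     q5   q7 
   q5     q8   q9 
 * q6     q6   q4 
 * q7     q1   q2 
   q8     q8  q10 
   q9    q11   q2 
 * q10   q11   q2 
 * q11    q3   q4 
(> = start, * = accepting)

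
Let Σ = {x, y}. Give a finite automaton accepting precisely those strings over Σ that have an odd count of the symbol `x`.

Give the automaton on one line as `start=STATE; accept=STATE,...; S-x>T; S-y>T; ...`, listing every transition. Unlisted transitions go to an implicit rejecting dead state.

The only thing that matters is how many `x`s have appeared, reduced mod 2. Use one state per residue: q0 for 0, …, q1 for 1. Reading `x` moves to the next residue; anything else stays put. q1 is accepting.
2 states suffice.
        x   y  
>  q0   q1  q0 
 * q1   q0  q1 
(> = start, * = accepting)

start=q0; accept=q1; q0-x>q1; q0-y>q0; q1-x>q0; q1-y>q1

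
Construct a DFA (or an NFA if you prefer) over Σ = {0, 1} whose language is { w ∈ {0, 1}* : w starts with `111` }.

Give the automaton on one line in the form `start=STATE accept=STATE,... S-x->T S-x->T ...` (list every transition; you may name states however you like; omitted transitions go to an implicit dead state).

Check the first 3 symbols one by one: S0 through S2 record how many have matched `111` so far; any wrong symbol goes to the dead state S4. After all 3 match we enter the accepting sink S3.
A 5-state machine:
        0   1  
>  S0   S4  S1 
   S1   S4  S2 
   S2   S4  S3 
 * S3   S3  S3 
   S4   S4  S4 
(> = start, * = accepting)

start=S0 accept=S3 S0-0->S4 S0-1->S1 S1-0->S4 S1-1->S2 S2-0->S4 S2-1->S3 S3-0->S3 S3-1->S3 S4-0->S4 S4-1->S4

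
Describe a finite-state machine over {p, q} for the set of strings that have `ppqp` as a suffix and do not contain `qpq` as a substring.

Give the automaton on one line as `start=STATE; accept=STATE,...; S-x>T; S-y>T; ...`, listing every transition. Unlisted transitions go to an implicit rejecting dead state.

start=S0; accept=S7; S0-p>S1; S0-q>S2; S1-p>S3; S1-q>S2; S2-p>S4; S2-q>S2; S3-p>S3; S3-q>S5; S4-p>S3; S4-q>S6; S5-p>S7; S5-q>S2; S6-p>S6; S6-q>S6; S7-p>S3; S7-q>S6

Run two small machines in parallel and take their product. One (5 states) tracks how much of the suffix `ppqp` has currently been matched; the other (4 states) tracks partial matches of the forbidden pattern `qpq`. Each combined state is a pair, one component from each; accept when both components accept. After merging equivalent states the machine shrinks.
An 8-state machine:
        p   q  
>  S0   S1  S2 
   S1   S3  S2 
   S2   S4  S2 
   S3   S3  S5 
   S4   S3  S6 
   S5   S7  S2 
   S6   S6  S6 
 * S7   S3  S6 
(> = start, * = accepting)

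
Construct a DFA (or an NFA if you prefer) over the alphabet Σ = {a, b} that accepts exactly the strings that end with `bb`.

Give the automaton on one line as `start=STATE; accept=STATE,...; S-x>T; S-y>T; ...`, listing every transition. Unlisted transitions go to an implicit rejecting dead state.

Remember how much of `bb` the current input suffix matches. State S0 means no match yet; S1 means the last symbol is `b`; S2 means the last 2 symbols are `bb`. Only S2 accepts. On a mismatch, fall back to the longest proper suffix that is still a prefix of `bb`.
With 3 states:
        a   b  
>  S0   S0  S1 
   S1   S0  S2 
 * S2   S0  S2 
(> = start, * = accepting)

start=S0; accept=S2; S0-a>S0; S0-b>S1; S1-a>S0; S1-b>S2; S2-a>S0; S2-b>S2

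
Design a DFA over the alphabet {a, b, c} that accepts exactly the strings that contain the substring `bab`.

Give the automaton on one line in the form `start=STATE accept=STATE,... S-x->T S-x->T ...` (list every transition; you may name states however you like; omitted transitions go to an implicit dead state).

start=S0 accept=S3 S0-a->S0 S0-b->S1 S0-c->S0 S1-a->S2 S1-b->S1 S1-c->S0 S2-a->S0 S2-b->S3 S2-c->S0 S3-a->S3 S3-b->S3 S3-c->S3

States S0..S2 record the length of the longest prefix of `bab` that matches the current input suffix. Reaching S3 means `bab` has been seen, and we stay there forever. Accept from S3.
4 states suffice.
        a   b   c  
>  S0   S0  S1  S0 
   S1   S2  S1  S0 
   S2   S0  S3  S0 
 * S3   S3  S3  S3 
(> = start, * = accepting)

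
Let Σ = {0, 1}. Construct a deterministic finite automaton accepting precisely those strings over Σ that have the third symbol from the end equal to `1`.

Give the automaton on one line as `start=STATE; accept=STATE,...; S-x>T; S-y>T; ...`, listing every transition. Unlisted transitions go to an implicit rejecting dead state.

Because acceptance depends on a position counted from the end, the machine has to buffer the most recent 3 symbols. Make each state the string of the last up-to-3 symbols read; on input `x` shift the window left and append `x`. Accept when the buffered window has length 3 and begins with `1`.
A 15-state machine:
          0    1  
>  q0     q1   q2 
   q1     q3   q4 
   q2     q5   q6 
   q3     q7   q8 
   q4     q9  q10 
   q5    q11  q12 
   q6    q13  q14 
   q7     q7   q8 
   q8     q9  q10 
   q9    q11  q12 
   q10   q13  q14 
 * q11    q7   q8 
 * q12    q9  q10 
 * q13   q11  q12 
 * q14   q13  q14 
(> = start, * = accepting)

start=q0; accept=q11,q12,q13,q14; q0-0>q1; q0-1>q2; q1-0>q3; q1-1>q4; q2-0>q5; q2-1>q6; q3-0>q7; q3-1>q8; q4-0>q9; q4-1>q10; q5-0>q11; q5-1>q12; q6-0>q13; q6-1>q14; q7-0>q7; q7-1>q8; q8-0>q9; q8-1>q10; q9-0>q11; q9-1>q12; q10-0>q13; q10-1>q14; q11-0>q7; q11-1>q8; q12-0>q9; q12-1>q10; q13-0>q11; q13-1>q12; q14-0>q13; q14-1>q14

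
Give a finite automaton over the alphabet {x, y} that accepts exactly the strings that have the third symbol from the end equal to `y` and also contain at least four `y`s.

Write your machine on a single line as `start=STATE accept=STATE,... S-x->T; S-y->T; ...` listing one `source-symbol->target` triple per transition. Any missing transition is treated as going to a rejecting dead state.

Build one automaton per condition and run them in lockstep. The first has 15 states tracking the last 3 symbols read; the second has 6 states tracking the count of `y`s, saturating at 5. A product state is a pair (one from each), accepting exactly when both do. Minimizing collapses redundant product states.
With 15 states:
          x    y  
>  S0     S0   S1 
   S1     S1   S2 
   S2     S3   S4 
   S3     S3   S5 
   S4     S6   S7 
   S5     S6   S8 
   S6     S9  S10 
 * S7    S11   S7 
   S8    S11   S7 
   S9     S9  S12 
 * S10   S13   S8 
 * S11   S14  S10 
   S12   S13   S8 
   S13   S14  S10 
 * S14    S9  S12 
(> = start, * = accepting)

start=S0; accept=S7,S10,S11,S14; S0-x->S0; S0-y->S1; S1-x->S1; S1-y->S2; S2-x->S3; S2-y->S4; S3-x->S3; S3-y->S5; S4-x->S6; S4-y->S7; S5-x->S6; S5-y->S8; S6-x->S9; S6-y->S10; S7-x->S11; S7-y->S7; S8-x->S11; S8-y->S7; S9-x->S9; S9-y->S12; S10-x->S13; S10-y->S8; S11-x->S14; S11-y->S10; S12-x->S13; S12-y->S8; S13-x->S14; S13-y->S10; S14-x->S9; S14-y->S12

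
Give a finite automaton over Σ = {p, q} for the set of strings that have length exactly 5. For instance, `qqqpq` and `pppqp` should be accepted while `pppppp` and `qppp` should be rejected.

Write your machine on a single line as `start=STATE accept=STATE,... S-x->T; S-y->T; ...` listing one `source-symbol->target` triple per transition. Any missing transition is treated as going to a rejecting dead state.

Count input length up to 6: every symbol moves from A toward G, which means 'more than 5' and absorbs. Accept from {F}.
       p  q 
>  A   B  B 
   B   C  C 
   C   D  D 
   D   E  E 
   E   F  F 
 * F   G  G 
   G   G  G 
(> = start, * = accepting)

start=A; accept=F; A-p->B; A-q->B; B-p->C; B-q->C; C-p->D; C-q->D; D-p->E; D-q->E; E-p->F; E-q->F; F-p->G; F-q->G; G-p->G; G-q->G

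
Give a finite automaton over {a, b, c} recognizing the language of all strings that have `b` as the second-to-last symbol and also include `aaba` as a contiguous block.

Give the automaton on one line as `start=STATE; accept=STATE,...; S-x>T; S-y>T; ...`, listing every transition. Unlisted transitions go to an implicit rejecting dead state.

start=S0; accept=S4,S7; S0-a>S1; S0-b>S0; S0-c>S0; S1-a>S2; S1-b>S0; S1-c>S0; S2-a>S2; S2-b>S3; S2-c>S0; S3-a>S4; S3-b>S0; S3-c>S0; S4-a>S5; S4-b>S6; S4-c>S5; S5-a>S5; S5-b>S6; S5-c>S5; S6-a>S4; S6-b>S7; S6-c>S4; S7-a>S4; S7-b>S7; S7-c>S4

Run two small machines in parallel and take their product. One (13 states) tracks the last 2 symbols read; the other (5 states) tracks whether and how much of `aaba` has been seen. Each combined state is a pair, one component from each; accept when both components accept. After merging equivalent states the machine shrinks.
        a   b   c  
>  S0   S1  S0  S0 
   S1   S2  S0  S0 
   S2   S2  S3  S0 
   S3   S4  S0  S0 
 * S4   S5  S6  S5 
   S5   S5  S6  S5 
   S6   S4  S7  S4 
 * S7   S4  S7  S4 
(> = start, * = accepting)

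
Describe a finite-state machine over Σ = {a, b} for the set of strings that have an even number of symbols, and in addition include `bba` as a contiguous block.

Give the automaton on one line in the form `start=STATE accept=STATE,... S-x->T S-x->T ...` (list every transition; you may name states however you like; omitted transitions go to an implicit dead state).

Handle the two conditions separately and then intersect. One (2 states) tracks the input length modulo 2; the other (4 states) tracks whether and how much of `bba` has been seen. Each combined state is a pair, one component from each; accept when both components accept.
        a   b  
>  S0   S1  S2 
   S1   S0  S3 
   S2   S0  S4 
   S3   S1  S5 
   S4   S6  S5 
   S5   S7  S4 
   S6   S7  S7 
 * S7   S6  S6 
(> = start, * = accepting)

start=S0 accept=S7 S0-a->S1 S0-b->S2 S1-a->S0 S1-b->S3 S2-a->S0 S2-b->S4 S3-a->S1 S3-b->S5 S4-a->S6 S4-b->S5 S5-a->S7 S5-b->S4 S6-a->S7 S6-b->S7 S7-a->S6 S7-b->S6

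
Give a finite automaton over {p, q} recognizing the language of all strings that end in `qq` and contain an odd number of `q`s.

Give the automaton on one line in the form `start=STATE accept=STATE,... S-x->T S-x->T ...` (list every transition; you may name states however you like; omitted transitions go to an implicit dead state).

Build one automaton per condition and run them in lockstep. The first has 3 states tracking how much of the suffix `qq` has currently been matched; the second has 2 states tracking the count of `q`s modulo 2. A product state is a pair (one from each), accepting exactly when both do.
6 states suffice.
        p   q  
>  s0   s0  s1 
   s1   s2  s3 
   s2   s2  s4 
   s3   s0  s5 
   s4   s0  s5 
 * s5   s2  s3 
(> = start, * = accepting)

start=s0 accept=s5 s0-p->s0 s0-q->s1 s1-p->s2 s1-q->s3 s2-p->s2 s2-q->s4 s3-p->s0 s3-q->s5 s4-p->s0 s4-q->s5 s5-p->s2 s5-q->s3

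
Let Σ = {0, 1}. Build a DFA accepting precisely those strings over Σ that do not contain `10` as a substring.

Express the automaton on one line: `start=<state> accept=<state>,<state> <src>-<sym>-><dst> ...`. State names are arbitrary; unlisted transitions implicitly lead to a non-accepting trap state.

Track partial matches of the forbidden pattern `10`. State C is a dead state reached once `10` has occurred; every other state accepts. A means no part of `10` is currently matched.
       0  1 
>* A   A  B 
 * B   C  B 
   C   C  C 
(> = start, * = accepting)

start=A accept=A,B A-0->A A-1->B B-0->C B-1->B C-0->C C-1->C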